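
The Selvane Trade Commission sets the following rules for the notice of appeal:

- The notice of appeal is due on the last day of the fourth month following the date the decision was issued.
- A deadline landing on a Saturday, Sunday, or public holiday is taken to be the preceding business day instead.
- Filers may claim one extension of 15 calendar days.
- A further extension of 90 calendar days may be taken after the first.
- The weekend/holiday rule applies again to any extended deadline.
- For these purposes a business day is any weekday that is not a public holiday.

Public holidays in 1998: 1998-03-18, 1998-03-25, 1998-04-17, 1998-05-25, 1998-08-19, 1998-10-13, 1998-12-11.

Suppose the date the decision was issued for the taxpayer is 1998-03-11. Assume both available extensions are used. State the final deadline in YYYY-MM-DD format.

The fourth month after 1998-03-11 is July 1998, whose last day is 1998-07-31.
1998-07-31 is a Friday and not a listed holiday, so it stands.
The 15-calendar-day extension moves the deadline from 1998-07-31 to 1998-08-15.
Because 1998-08-15 is a Saturday, the deadline becomes 1998-08-14 (Friday).
Add the 90 calendar-day extension to 1998-08-14: 1998-11-12.
1998-11-12 is a Thursday and not a listed holiday, so it stands.
The final due date is 1998-11-12.

1998-11-12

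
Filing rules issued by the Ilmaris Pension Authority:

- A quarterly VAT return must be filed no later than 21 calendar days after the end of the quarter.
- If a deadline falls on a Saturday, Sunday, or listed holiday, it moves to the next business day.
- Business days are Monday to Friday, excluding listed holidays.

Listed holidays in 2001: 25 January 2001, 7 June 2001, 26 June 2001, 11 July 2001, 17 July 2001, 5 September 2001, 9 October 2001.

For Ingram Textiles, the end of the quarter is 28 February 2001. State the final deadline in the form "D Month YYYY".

21 March 2001

From 28 February 2001, 21 calendar days later is 21 March 2001.
21 March 2001 is a Wednesday and not a listed holiday, so it stands.
So the filing is due 21 March 2001.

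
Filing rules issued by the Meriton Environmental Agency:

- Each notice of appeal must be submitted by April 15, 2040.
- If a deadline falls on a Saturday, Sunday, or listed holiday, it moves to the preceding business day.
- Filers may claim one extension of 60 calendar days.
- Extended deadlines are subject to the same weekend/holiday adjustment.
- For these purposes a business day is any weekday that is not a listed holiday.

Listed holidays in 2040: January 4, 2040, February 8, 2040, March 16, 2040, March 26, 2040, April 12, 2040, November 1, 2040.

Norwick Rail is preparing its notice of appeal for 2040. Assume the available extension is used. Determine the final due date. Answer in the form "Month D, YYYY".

June 12, 2040

The statutory due date is April 15, 2040.
Because April 15, 2040 is a Sunday, the deadline becomes April 13, 2040 (Friday).
Applying the 60-calendar-day extension: April 13, 2040 + 60 days = June 12, 2040.
June 12, 2040 (Tuesday) is already a business day.
Deadline: June 12, 2040.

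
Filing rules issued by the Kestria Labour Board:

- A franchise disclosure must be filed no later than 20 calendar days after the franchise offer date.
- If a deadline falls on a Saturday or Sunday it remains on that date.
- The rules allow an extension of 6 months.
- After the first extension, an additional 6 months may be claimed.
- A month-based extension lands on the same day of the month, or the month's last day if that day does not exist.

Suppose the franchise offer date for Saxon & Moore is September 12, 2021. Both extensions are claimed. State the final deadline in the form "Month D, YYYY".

October 2, 2022

Trigger date September 12, 2021 + 20 calendar days = October 2, 2021.
October 2, 2021 falls on a Saturday. The rules make no weekend/holiday allowance, so it remains October 2, 2021.
Add 6 months to October 2, 2021: April 2, 2022.
No adjustment is made for weekends or holidays, so April 2, 2022 stands.
The 6 months extension carries April 2, 2022 to October 2, 2022.
No adjustment is made for weekends or holidays, so October 2, 2022 stands.
The final due date is October 2, 2022.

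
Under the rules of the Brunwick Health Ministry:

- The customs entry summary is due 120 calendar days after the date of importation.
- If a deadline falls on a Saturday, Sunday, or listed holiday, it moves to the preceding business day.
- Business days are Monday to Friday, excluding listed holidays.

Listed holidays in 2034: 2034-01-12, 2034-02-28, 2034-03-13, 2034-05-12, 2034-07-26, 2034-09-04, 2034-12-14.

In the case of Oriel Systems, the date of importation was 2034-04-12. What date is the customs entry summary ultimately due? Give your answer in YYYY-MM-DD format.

2034-08-10

120 calendar days after 2034-04-12 is 2034-08-10.
2034-08-10 is a Thursday and not a listed holiday, so it stands.
The final due date is 2034-08-10.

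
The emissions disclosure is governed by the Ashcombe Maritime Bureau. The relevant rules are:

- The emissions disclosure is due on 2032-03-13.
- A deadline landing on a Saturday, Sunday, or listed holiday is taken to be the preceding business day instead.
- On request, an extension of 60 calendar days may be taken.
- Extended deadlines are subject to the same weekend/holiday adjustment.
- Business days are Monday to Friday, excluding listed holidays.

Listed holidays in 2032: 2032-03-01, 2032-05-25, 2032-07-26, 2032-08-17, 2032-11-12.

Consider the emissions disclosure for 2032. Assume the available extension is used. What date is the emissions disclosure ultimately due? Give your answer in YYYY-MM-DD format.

The stated deadline is 2032-03-13.
2032-03-13 is a Saturday; the preceding business day is 2032-03-12 (Friday).
Applying the 60-calendar-day extension: 2032-03-12 + 60 days = 2032-05-11.
Since 2032-05-11 is a Tuesday and not a holiday, the date is unchanged.
Final deadline: 2032-05-11.

2032-05-11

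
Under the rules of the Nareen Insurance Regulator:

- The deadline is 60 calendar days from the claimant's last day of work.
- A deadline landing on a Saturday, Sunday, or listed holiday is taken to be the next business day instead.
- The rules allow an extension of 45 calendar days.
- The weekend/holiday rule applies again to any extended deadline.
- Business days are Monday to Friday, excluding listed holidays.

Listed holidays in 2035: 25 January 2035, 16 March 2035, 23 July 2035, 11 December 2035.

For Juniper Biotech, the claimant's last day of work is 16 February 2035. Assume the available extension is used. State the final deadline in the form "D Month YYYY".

From 16 February 2035, 60 calendar days later is 17 April 2035.
Since 17 April 2035 is a Tuesday and not a holiday, the date is unchanged.
With the 45-day extension, 17 April 2035 becomes 1 June 2035.
1 June 2035 is a Friday and not a listed holiday, so it stands.
Deadline: 1 June 2035.

1 June 2035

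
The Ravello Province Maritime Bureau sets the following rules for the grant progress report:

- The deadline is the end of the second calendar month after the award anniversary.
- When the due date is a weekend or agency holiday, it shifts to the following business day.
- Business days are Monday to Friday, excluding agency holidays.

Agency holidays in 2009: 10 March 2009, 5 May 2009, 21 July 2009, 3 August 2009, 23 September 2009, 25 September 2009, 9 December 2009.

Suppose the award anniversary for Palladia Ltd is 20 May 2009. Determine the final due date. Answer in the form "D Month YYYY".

The second month after 20 May 2009 is July 2009, whose last day is 31 July 2009.
31 July 2009 falls on a Friday, which is a business day, so no adjustment is needed.
Final deadline: 31 July 2009.

31 July 2009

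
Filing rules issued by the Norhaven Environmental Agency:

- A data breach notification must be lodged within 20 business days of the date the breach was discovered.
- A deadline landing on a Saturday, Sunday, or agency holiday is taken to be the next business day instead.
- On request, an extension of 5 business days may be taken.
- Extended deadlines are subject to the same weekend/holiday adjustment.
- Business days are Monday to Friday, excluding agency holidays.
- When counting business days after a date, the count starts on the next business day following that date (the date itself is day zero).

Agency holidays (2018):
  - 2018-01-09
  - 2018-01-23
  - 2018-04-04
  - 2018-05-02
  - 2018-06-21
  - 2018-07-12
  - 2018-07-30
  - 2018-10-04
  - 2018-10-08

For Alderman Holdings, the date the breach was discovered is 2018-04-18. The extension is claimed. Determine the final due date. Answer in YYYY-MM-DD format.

20 business days after 2018-04-18, excluding weekends and holidays, is 2018-05-17.
2018-05-17 falls on a Thursday, which is a business day, so no adjustment is needed.
The 5-business-day extension runs from 2018-05-17 to 2018-05-24.
2018-05-24 (Thursday) is already a business day.
Final deadline: 2018-05-24.

2018-05-24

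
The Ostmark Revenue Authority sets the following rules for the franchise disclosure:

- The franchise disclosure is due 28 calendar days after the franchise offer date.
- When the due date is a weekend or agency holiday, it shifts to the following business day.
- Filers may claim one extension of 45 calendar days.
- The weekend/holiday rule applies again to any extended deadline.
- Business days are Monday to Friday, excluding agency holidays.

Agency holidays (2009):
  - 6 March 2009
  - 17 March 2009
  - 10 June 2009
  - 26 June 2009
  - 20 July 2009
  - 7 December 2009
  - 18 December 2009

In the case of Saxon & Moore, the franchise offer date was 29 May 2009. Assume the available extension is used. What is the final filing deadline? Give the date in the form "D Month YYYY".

13 August 2009

From 29 May 2009, 28 calendar days later is 26 June 2009.
26 June 2009 is a listed holiday, so it moves to the next business day, 29 June 2009 (Monday).
Applying the 45-calendar-day extension: 29 June 2009 + 45 days = 13 August 2009.
Since 13 August 2009 is a Thursday and not a holiday, the date is unchanged.
Deadline: 13 August 2009.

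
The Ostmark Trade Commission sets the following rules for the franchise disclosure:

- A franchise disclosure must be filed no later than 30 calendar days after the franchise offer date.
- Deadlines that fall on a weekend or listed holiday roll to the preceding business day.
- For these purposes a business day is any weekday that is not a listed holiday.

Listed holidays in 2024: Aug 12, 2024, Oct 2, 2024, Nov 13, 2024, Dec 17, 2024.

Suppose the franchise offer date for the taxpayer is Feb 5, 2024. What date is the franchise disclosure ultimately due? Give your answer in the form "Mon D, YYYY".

Mar 6, 2024

30 calendar days after Feb 5, 2024 is Mar 6, 2024.
Mar 6, 2024 (Wednesday) is already a business day.
The final due date is Mar 6, 2024.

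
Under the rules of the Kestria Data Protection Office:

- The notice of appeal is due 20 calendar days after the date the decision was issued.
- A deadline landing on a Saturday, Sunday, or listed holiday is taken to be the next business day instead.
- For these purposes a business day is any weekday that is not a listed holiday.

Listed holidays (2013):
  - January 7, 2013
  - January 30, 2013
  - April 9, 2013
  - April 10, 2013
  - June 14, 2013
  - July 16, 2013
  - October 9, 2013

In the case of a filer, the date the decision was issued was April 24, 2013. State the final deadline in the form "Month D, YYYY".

Adding 20 calendar days to April 24, 2013 gives May 14, 2013.
Since May 14, 2013 is a Tuesday and not a holiday, the date is unchanged.
So the filing is due May 14, 2013.

May 14, 2013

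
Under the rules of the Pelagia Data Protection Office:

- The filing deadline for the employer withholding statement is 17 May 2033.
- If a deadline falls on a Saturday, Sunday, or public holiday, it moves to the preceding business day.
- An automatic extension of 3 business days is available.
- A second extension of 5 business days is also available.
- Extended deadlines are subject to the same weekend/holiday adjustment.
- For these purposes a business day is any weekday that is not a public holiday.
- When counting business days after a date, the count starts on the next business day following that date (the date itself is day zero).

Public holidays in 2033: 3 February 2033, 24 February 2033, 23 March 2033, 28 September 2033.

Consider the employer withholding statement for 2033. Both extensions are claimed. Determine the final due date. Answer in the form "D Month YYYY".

The statutory due date is 17 May 2033.
Since 17 May 2033 is a Tuesday and not a holiday, the date is unchanged.
Counting 3 further business days from 17 May 2033 reaches 20 May 2033.
20 May 2033 (Friday) is already a business day.
The 5-business-day extension runs from 20 May 2033 to 27 May 2033.
27 May 2033 is a Friday and not a listed holiday, so it stands.
Deadline: 27 May 2033.

27 May 2033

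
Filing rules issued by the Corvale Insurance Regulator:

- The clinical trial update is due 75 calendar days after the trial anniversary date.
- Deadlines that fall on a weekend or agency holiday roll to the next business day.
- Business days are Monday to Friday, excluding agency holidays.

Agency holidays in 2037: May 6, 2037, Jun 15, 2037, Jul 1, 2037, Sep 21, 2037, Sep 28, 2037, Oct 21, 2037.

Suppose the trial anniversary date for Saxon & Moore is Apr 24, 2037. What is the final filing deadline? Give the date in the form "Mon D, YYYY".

Jul 8, 2037

From Apr 24, 2037, 75 calendar days later is Jul 8, 2037.
Since Jul 8, 2037 is a Wednesday and not a holiday, the date is unchanged.
So the filing is due Jul 8, 2037.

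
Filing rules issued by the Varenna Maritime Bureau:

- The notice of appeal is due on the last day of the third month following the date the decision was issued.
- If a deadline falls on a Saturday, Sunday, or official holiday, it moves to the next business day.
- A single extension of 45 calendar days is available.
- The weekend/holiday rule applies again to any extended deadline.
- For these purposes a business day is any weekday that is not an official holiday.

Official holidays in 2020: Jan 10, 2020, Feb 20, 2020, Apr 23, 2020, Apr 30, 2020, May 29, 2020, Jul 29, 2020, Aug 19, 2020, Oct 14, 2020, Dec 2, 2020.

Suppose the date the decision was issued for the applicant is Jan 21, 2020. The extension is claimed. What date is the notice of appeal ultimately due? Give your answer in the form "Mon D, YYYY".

3 months after Jan 21, 2020 is April 2020; that month ends on Apr 30, 2020.
Because Apr 30, 2020 is a listed holiday, the deadline becomes May 1, 2020 (Friday).
With the 45-day extension, May 1, 2020 becomes Jun 15, 2020.
Jun 15, 2020 (Monday) is already a business day.
Deadline: Jun 15, 2020.

Jun 15, 2020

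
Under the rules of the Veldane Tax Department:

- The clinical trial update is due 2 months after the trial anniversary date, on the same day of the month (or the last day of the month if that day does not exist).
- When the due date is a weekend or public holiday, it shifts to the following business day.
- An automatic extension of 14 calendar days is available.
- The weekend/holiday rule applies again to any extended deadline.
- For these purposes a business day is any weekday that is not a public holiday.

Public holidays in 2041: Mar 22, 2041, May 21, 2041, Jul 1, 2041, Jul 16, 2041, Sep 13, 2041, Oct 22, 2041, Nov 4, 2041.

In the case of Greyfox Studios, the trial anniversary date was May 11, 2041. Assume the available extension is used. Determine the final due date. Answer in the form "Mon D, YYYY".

Jul 25, 2041

2 months after May 11, 2041, on the same day of the month, is Jul 11, 2041.
Jul 11, 2041 (Thursday) is already a business day.
Applying the 14-calendar-day extension: Jul 11, 2041 + 14 days = Jul 25, 2041.
Jul 25, 2041 (Thursday) is already a business day.
So the filing is due Jul 25, 2041.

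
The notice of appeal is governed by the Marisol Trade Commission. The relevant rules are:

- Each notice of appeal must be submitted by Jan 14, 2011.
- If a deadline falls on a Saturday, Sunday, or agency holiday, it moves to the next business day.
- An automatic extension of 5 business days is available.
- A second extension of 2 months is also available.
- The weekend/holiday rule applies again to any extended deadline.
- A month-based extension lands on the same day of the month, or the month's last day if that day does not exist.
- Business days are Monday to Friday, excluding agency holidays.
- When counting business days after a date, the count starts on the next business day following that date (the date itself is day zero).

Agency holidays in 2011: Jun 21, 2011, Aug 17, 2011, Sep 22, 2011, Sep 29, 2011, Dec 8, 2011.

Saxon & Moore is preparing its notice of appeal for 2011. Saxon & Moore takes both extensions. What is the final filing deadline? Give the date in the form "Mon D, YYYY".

Mar 21, 2011

Start from the fixed due date, Jan 14, 2011.
Since Jan 14, 2011 is a Friday and not a holiday, the date is unchanged.
The 5-business-day extension runs from Jan 14, 2011 to Jan 21, 2011.
Jan 21, 2011 falls on a Friday, which is a business day, so no adjustment is needed.
The 2 months extension carries Jan 21, 2011 to Mar 21, 2011.
Mar 21, 2011 falls on a Monday, which is a business day, so no adjustment is needed.
Final deadline: Mar 21, 2011.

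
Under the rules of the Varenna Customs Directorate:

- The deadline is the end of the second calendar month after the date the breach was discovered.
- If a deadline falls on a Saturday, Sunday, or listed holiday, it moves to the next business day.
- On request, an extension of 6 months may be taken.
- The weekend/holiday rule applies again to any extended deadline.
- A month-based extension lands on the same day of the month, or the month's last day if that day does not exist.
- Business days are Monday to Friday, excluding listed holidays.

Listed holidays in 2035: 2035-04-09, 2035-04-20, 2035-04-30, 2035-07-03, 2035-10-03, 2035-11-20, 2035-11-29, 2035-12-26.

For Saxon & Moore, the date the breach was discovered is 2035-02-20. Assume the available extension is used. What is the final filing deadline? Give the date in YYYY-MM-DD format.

The second month after 2035-02-20 is April 2035, whose last day is 2035-04-30.
2035-04-30 is a listed holiday; the next business day is 2035-05-01 (Tuesday).
The 6 months extension carries 2035-05-01 to 2035-11-01.
Since 2035-11-01 is a Thursday and not a holiday, the date is unchanged.
So the filing is due 2035-11-01.

2035-11-01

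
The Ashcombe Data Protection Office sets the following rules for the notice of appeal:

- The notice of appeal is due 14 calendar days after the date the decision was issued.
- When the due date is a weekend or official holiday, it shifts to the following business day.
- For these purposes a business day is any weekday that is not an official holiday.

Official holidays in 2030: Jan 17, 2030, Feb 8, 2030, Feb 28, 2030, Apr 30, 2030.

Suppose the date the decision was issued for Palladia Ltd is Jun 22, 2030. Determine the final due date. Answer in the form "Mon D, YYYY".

Jul 8, 2030

Adding 14 calendar days to Jun 22, 2030 gives Jul 6, 2030.
Jul 6, 2030 falls on a Saturday. Rolling to the next business day gives Jul 8, 2030, a Monday.
So the filing is due Jul 8, 2030.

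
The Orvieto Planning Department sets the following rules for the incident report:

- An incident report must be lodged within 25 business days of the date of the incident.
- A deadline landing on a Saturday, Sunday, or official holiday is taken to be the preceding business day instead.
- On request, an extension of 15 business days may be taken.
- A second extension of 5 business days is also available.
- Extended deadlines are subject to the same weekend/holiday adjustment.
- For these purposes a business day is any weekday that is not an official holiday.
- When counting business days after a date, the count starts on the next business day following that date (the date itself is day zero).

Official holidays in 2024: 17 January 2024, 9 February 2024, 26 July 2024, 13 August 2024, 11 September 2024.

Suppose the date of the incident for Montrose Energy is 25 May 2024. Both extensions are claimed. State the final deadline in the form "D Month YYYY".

29 July 2024

25 business days after 25 May 2024, excluding weekends and holidays, is 28 June 2024.
28 June 2024 (Friday) is already a business day.
Applying the 15-business-day extension: 15 business days after 28 June 2024 is 19 July 2024.
19 July 2024 falls on a Friday, which is a business day, so no adjustment is needed.
Counting 5 further business days from 19 July 2024 reaches 29 July 2024.
Since 29 July 2024 is a Monday and not a holiday, the date is unchanged.
So the filing is due 29 July 2024.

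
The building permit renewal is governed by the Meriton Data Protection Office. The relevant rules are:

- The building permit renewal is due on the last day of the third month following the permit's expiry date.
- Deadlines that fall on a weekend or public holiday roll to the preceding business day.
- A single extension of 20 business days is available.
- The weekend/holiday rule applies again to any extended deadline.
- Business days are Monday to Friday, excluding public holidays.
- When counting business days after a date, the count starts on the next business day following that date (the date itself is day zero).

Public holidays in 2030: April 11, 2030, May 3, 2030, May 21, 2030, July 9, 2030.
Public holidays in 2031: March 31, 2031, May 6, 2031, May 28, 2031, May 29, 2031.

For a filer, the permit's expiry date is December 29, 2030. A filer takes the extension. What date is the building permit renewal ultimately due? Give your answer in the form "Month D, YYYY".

April 28, 2031

The third month after December 29, 2030 is March 2031, whose last day is March 31, 2031.
March 31, 2031 is a listed holiday; the preceding business day is March 28, 2031 (Friday).
The 20-business-day extension runs from March 28, 2031 to April 28, 2031.
April 28, 2031 (Monday) is already a business day.
So the filing is due April 28, 2031.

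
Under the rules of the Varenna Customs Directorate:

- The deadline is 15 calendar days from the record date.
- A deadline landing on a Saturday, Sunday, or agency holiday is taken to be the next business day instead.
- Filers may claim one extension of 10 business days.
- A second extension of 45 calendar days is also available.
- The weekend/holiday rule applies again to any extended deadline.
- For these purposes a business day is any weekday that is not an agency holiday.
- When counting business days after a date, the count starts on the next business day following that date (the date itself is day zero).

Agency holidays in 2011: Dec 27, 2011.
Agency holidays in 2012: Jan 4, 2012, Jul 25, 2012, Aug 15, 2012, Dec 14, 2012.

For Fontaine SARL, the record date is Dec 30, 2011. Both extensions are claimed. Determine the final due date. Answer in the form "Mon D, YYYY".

Mar 15, 2012

15 calendar days after Dec 30, 2011 is Jan 14, 2012.
Jan 14, 2012 is a Saturday; the next business day is Jan 16, 2012 (Monday).
Counting 10 further business days from Jan 16, 2012 reaches Jan 30, 2012.
Jan 30, 2012 (Monday) is already a business day.
Add the 45 calendar-day extension to Jan 30, 2012: Mar 15, 2012.
Mar 15, 2012 is a Thursday and not a listed holiday, so it stands.
So the filing is due Mar 15, 2012.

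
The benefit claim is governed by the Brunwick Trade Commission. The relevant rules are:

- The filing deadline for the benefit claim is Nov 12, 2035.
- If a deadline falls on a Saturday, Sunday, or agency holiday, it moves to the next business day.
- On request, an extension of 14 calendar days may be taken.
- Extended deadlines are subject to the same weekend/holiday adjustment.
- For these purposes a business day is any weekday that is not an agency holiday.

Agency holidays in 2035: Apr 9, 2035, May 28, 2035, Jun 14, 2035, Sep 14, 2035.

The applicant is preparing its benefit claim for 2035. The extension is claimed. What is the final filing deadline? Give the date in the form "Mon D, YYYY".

Nov 26, 2035

Start from the fixed due date, Nov 12, 2035.
Nov 12, 2035 falls on a Monday, which is a business day, so no adjustment is needed.
The 14-calendar-day extension moves the deadline from Nov 12, 2035 to Nov 26, 2035.
Since Nov 26, 2035 is a Monday and not a holiday, the date is unchanged.
The final due date is Nov 26, 2035.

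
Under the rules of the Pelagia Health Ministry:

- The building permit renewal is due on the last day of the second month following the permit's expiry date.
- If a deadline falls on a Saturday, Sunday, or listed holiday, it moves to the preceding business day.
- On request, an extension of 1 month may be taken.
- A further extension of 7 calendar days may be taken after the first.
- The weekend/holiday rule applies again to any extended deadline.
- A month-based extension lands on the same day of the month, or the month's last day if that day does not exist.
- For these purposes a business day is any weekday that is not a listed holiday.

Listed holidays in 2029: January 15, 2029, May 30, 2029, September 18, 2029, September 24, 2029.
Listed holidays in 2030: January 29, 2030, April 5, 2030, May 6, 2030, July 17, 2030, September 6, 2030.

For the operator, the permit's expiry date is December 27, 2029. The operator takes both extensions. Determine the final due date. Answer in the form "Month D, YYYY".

The second month after December 27, 2029 is February 2030, whose last day is February 28, 2030.
February 28, 2030 (Thursday) is already a business day.
The 1 month extension carries February 28, 2030 to March 28, 2030.
March 28, 2030 falls on a Thursday, which is a business day, so no adjustment is needed.
Add the 7 calendar-day extension to March 28, 2030: April 4, 2030.
Since April 4, 2030 is a Thursday and not a holiday, the date is unchanged.
So the filing is due April 4, 2030.

April 4, 2030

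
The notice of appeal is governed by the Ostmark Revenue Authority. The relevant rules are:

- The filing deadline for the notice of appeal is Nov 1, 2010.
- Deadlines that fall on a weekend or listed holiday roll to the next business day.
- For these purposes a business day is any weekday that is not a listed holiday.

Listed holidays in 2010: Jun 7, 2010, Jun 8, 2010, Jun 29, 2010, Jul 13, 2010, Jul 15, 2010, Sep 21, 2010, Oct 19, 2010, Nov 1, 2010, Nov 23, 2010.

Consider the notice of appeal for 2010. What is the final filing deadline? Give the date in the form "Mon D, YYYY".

Nov 2, 2010

Start from the fixed due date, Nov 1, 2010.
Nov 1, 2010 is a listed holiday, so it moves to the next business day, Nov 2, 2010 (Tuesday).
So the filing is due Nov 2, 2010.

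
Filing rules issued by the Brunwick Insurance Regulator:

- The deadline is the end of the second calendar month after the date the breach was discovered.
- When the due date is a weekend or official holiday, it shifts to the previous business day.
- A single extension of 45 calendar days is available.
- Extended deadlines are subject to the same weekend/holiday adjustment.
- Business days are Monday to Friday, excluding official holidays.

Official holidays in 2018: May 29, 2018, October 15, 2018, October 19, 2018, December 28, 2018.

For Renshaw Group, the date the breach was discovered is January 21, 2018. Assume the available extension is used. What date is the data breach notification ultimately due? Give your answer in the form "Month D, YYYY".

The second month after January 21, 2018 is March 2018, whose last day is March 31, 2018.
Because March 31, 2018 is a Saturday, the deadline becomes March 30, 2018 (Friday).
With the 45-day extension, March 30, 2018 becomes May 14, 2018.
May 14, 2018 falls on a Monday, which is a business day, so no adjustment is needed.
The final due date is May 14, 2018.

May 14, 2018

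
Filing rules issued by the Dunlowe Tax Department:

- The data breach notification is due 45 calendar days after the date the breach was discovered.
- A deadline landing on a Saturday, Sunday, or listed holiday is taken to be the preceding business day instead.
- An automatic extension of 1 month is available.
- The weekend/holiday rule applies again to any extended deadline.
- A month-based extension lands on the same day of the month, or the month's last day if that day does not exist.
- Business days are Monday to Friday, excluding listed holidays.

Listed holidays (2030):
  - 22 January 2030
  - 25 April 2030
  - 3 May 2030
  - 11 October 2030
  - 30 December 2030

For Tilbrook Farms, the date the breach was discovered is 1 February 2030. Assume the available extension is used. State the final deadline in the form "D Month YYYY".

Trigger date 1 February 2030 + 45 calendar days = 18 March 2030.
Since 18 March 2030 is a Monday and not a holiday, the date is unchanged.
Add 1 month to 18 March 2030: 18 April 2030.
18 April 2030 (Thursday) is already a business day.
Deadline: 18 April 2030.

18 April 2030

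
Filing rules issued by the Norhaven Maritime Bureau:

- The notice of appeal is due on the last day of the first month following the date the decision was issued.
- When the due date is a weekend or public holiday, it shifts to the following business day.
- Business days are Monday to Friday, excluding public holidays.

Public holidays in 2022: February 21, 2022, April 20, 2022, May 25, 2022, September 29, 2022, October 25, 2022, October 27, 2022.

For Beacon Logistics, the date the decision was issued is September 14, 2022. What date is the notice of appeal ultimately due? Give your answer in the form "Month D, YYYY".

1 month after September 14, 2022 falls in October 2022; the last day of that month is October 31, 2022.
October 31, 2022 (Monday) is already a business day.
Final deadline: October 31, 2022.

October 31, 2022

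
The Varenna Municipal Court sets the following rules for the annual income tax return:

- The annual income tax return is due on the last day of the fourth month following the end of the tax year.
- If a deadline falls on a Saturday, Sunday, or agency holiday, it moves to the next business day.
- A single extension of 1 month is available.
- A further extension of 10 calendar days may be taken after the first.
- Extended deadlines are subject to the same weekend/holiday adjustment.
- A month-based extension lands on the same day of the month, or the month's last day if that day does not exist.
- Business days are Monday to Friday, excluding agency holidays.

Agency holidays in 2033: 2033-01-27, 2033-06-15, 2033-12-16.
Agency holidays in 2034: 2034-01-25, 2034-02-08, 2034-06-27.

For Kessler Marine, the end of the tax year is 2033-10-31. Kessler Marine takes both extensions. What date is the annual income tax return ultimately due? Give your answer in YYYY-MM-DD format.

2034-04-07

4 months after 2033-10-31 falls in February 2034; the last day of that month is 2034-02-28.
Since 2034-02-28 is a Tuesday and not a holiday, the date is unchanged.
Add 1 month to 2034-02-28: 2034-03-28.
Since 2034-03-28 is a Tuesday and not a holiday, the date is unchanged.
Applying the 10-calendar-day extension: 2034-03-28 + 10 days = 2034-04-07.
Since 2034-04-07 is a Friday and not a holiday, the date is unchanged.
So the filing is due 2034-04-07.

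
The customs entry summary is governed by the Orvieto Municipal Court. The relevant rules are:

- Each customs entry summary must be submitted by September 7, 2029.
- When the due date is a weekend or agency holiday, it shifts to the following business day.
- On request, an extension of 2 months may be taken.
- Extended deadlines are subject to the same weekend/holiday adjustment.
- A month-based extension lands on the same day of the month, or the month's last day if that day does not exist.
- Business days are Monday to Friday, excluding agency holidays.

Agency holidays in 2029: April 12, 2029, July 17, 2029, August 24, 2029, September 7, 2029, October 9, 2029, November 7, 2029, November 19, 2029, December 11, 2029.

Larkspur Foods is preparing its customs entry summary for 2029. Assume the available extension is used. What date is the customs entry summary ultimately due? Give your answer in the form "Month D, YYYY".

November 12, 2029

Start from the fixed due date, September 7, 2029.
September 7, 2029 falls on a listed holiday. Rolling to the next business day gives September 10, 2029, a Monday.
Applying the 2 months extension: 2 months after September 10, 2029 is November 10, 2029.
November 10, 2029 is a Saturday; the next business day is November 12, 2029 (Monday).
Final deadline: November 12, 2029.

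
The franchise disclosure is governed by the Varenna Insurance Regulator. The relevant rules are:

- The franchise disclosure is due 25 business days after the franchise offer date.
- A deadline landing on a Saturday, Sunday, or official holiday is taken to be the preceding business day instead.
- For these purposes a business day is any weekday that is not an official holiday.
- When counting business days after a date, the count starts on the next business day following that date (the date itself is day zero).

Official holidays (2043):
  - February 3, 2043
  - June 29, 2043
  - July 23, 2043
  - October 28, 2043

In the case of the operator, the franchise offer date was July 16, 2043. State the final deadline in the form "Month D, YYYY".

August 21, 2043

Counting 25 business days after July 16, 2043 (skipping weekends and listed holidays) reaches August 21, 2043.
August 21, 2043 falls on a Friday, which is a business day, so no adjustment is needed.
So the filing is due August 21, 2043.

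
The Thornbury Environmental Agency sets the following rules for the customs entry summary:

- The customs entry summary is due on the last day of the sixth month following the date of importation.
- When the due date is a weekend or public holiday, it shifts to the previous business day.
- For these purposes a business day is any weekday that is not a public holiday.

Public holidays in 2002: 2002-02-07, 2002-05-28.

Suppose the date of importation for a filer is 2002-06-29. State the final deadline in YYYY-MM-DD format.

2002-12-31

6 months after 2002-06-29 is December 2002; that month ends on 2002-12-31.
Since 2002-12-31 is a Tuesday and not a holiday, the date is unchanged.
So the filing is due 2002-12-31.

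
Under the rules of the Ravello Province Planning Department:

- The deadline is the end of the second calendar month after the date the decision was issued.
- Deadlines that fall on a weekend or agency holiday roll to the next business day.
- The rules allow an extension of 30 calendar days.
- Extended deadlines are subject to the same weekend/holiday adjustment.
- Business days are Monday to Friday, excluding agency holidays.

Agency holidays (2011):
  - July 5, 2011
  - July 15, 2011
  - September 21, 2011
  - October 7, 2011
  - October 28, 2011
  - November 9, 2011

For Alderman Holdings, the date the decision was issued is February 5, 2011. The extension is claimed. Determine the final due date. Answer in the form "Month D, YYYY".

2 months after February 5, 2011 falls in April 2011; the last day of that month is April 30, 2011.
April 30, 2011 is a Saturday; the next business day is May 2, 2011 (Monday).
The 30-calendar-day extension moves the deadline from May 2, 2011 to June 1, 2011.
June 1, 2011 (Wednesday) is already a business day.
So the filing is due June 1, 2011.

June 1, 2011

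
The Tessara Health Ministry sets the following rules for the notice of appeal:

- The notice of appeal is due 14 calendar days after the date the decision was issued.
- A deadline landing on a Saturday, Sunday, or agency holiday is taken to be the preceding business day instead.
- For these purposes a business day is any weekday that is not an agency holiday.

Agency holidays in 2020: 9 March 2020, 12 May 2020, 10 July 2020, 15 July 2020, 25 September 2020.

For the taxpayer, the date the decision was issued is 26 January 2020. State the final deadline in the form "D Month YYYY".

7 February 2020

Adding 14 calendar days to 26 January 2020 gives 9 February 2020.
9 February 2020 falls on a Sunday. Rolling to the preceding business day gives 7 February 2020, a Friday.
Final deadline: 7 February 2020.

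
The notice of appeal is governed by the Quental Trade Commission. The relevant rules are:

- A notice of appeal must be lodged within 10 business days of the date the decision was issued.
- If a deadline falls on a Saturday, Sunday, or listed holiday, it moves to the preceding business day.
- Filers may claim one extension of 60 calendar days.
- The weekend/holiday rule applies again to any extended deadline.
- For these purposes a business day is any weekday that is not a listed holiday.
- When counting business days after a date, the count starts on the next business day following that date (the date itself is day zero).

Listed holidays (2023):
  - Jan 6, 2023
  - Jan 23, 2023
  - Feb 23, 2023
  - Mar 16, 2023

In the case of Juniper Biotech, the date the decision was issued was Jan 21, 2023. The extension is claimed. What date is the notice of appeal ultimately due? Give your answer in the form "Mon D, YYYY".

Starting the day after Jan 21, 2023 and counting 10 business days lands on Feb 6, 2023.
Feb 6, 2023 falls on a Monday, which is a business day, so no adjustment is needed.
The 60-calendar-day extension moves the deadline from Feb 6, 2023 to Apr 7, 2023.
Since Apr 7, 2023 is a Friday and not a holiday, the date is unchanged.
Deadline: Apr 7, 2023.

Apr 7, 2023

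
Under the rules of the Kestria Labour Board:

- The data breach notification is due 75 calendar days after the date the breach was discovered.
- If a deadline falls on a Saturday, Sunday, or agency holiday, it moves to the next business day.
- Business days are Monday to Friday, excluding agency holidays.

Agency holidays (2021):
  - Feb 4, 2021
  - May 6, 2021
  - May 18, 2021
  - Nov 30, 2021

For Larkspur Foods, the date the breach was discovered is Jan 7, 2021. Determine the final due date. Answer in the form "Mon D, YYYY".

75 calendar days after Jan 7, 2021 is Mar 23, 2021.
Mar 23, 2021 (Tuesday) is already a business day.
The final due date is Mar 23, 2021.

Mar 23, 2021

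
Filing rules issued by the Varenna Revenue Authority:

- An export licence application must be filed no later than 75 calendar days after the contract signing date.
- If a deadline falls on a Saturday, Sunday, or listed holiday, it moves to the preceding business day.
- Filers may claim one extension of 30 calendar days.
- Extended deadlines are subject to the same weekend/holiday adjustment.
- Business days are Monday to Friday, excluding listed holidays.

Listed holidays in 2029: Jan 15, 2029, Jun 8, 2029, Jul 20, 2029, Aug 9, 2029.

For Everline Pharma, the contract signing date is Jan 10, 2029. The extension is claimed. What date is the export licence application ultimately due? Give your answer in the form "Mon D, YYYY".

75 calendar days after Jan 10, 2029 is Mar 26, 2029.
Since Mar 26, 2029 is a Monday and not a holiday, the date is unchanged.
The 30-calendar-day extension moves the deadline from Mar 26, 2029 to Apr 25, 2029.
Apr 25, 2029 falls on a Wednesday, which is a business day, so no adjustment is needed.
The final due date is Apr 25, 2029.

Apr 25, 2029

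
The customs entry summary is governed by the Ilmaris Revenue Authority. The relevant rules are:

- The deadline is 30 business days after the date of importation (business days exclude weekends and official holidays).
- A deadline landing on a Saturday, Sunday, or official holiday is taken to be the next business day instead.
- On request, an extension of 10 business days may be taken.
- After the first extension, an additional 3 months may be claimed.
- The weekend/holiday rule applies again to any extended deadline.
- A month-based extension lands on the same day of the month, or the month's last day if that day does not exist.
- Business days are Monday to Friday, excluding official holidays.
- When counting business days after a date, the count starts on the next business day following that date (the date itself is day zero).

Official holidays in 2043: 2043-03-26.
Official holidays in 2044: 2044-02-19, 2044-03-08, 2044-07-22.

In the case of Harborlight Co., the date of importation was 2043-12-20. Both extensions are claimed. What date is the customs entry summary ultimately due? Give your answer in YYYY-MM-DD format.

30 business days after 2043-12-20, excluding weekends and holidays, is 2044-01-29.
Since 2044-01-29 is a Friday and not a holiday, the date is unchanged.
Applying the 10-business-day extension: 10 business days after 2044-01-29 is 2044-02-12.
Since 2044-02-12 is a Friday and not a holiday, the date is unchanged.
The 3 months extension carries 2044-02-12 to 2044-05-12.
2044-05-12 is a Thursday and not a listed holiday, so it stands.
Final deadline: 2044-05-12.

2044-05-12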